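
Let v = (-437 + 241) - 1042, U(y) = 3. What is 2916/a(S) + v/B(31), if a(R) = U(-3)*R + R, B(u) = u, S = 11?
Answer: 8981/341 ≈ 26.337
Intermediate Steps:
a(R) = 4*R (a(R) = 3*R + R = 4*R)
v = -1238 (v = -196 - 1042 = -1238)
2916/a(S) + v/B(31) = 2916/((4*11)) - 1238/31 = 2916/44 - 1238*1/31 = 2916*(1/44) - 1238/31 = 729/11 - 1238/31 = 8981/341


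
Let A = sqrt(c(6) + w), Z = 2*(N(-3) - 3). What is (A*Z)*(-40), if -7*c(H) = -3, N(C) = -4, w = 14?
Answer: 80*sqrt(707) ≈ 2127.2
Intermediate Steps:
c(H) = 3/7 (c(H) = -1/7*(-3) = 3/7)
Z = -14 (Z = 2*(-4 - 3) = 2*(-7) = -14)
A = sqrt(707)/7 (A = sqrt(3/7 + 14) = sqrt(101/7) = sqrt(707)/7 ≈ 3.7985)
(A*Z)*(-40) = ((sqrt(707)/7)*(-14))*(-40) = -2*sqrt(707)*(-40) = 80*sqrt(707)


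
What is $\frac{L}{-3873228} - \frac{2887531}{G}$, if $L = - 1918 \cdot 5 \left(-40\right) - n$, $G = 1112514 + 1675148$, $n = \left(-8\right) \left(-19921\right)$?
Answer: $- \frac{984095745471}{899770876078} \approx -1.0937$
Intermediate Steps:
$n = 159368$
$G = 2787662$
$L = 224232$ ($L = - 1918 \cdot 5 \left(-40\right) - 159368 = \left(-1918\right) \left(-200\right) - 159368 = 383600 - 159368 = 224232$)
$\frac{L}{-3873228} - \frac{2887531}{G} = \frac{224232}{-3873228} - \frac{2887531}{2787662} = 224232 \left(- \frac{1}{3873228}\right) - \frac{2887531}{2787662} = - \frac{18686}{322769} - \frac{2887531}{2787662} = - \frac{984095745471}{899770876078}$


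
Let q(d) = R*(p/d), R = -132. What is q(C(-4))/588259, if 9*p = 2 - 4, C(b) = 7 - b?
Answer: 8/1764777 ≈ 4.5331e-6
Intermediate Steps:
p = -2/9 (p = (2 - 4)/9 = (⅑)*(-2) = -2/9 ≈ -0.22222)
q(d) = 88/(3*d) (q(d) = -(-88)/(3*d) = 88/(3*d))
q(C(-4))/588259 = (88/(3*(7 - 1*(-4))))/588259 = (88/(3*(7 + 4)))*(1/588259) = ((88/3)/11)*(1/588259) = ((88/3)*(1/11))*(1/588259) = (8/3)*(1/588259) = 8/1764777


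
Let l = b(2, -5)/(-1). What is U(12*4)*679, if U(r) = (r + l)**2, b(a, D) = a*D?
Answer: 2284156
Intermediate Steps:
b(a, D) = D*a
l = 10 (l = -5*2/(-1) = -10*(-1) = 10)
U(r) = (10 + r)**2 (U(r) = (r + 10)**2 = (10 + r)**2)
U(12*4)*679 = (10 + 12*4)**2*679 = (10 + 48)**2*679 = 58**2*679 = 3364*679 = 2284156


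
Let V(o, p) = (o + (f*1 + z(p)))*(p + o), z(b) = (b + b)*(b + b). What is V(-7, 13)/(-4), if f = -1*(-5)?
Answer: -1011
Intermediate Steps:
z(b) = 4*b² (z(b) = (2*b)*(2*b) = 4*b²)
f = 5
V(o, p) = (o + p)*(5 + o + 4*p²) (V(o, p) = (o + (5*1 + 4*p²))*(p + o) = (o + (5 + 4*p²))*(o + p) = (5 + o + 4*p²)*(o + p) = (o + p)*(5 + o + 4*p²))
V(-7, 13)/(-4) = ((-7)² + 4*13³ + 5*(-7) + 5*13 - 7*13 + 4*(-7)*13²)/(-4) = (49 + 4*2197 - 35 + 65 - 91 + 4*(-7)*169)*(-¼) = (49 + 8788 - 35 + 65 - 91 - 4732)*(-¼) = 4044*(-¼) = -1011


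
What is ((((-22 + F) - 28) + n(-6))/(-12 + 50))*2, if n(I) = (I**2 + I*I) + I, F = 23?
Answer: 39/19 ≈ 2.0526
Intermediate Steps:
n(I) = I + 2*I**2 (n(I) = (I**2 + I**2) + I = 2*I**2 + I = I + 2*I**2)
((((-22 + F) - 28) + n(-6))/(-12 + 50))*2 = ((((-22 + 23) - 28) - 6*(1 + 2*(-6)))/(-12 + 50))*2 = (((1 - 28) - 6*(1 - 12))/38)*2 = ((-27 - 6*(-11))*(1/38))*2 = ((-27 + 66)*(1/38))*2 = (39*(1/38))*2 = (39/38)*2 = 39/19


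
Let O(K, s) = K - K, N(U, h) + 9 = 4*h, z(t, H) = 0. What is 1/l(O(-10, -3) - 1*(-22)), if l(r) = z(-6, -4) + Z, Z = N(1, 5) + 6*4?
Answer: 1/35 ≈ 0.028571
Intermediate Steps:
N(U, h) = -9 + 4*h
O(K, s) = 0
Z = 35 (Z = (-9 + 4*5) + 6*4 = (-9 + 20) + 24 = 11 + 24 = 35)
l(r) = 35 (l(r) = 0 + 35 = 35)
1/l(O(-10, -3) - 1*(-22)) = 1/35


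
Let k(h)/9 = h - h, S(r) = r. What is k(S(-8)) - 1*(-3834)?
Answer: 3834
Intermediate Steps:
k(h) = 0 (k(h) = 9*(h - h) = 9*0 = 0)
k(S(-8)) - 1*(-3834) = 0 - 1*(-3834) = 0 + 3834 = 3834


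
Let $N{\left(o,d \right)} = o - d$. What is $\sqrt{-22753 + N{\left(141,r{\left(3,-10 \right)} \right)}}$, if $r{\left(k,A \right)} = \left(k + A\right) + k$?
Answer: $12 i \sqrt{157} \approx 150.36 i$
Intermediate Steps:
$r{\left(k,A \right)} = A + 2 k$ ($r{\left(k,A \right)} = \left(A + k\right) + k = A + 2 k$)
$\sqrt{-22753 + N{\left(141,r{\left(3,-10 \right)} \right)}} = \sqrt{-22753 + \left(141 - \left(-10 + 2 \cdot 3\right)\right)} = \sqrt{-22753 + \left(141 - \left(-10 + 6\right)\right)} = \sqrt{-22753 + \left(141 - -4\right)} = \sqrt{-22753 + \left(141 + 4\right)} = \sqrt{-22753 + 145} = \sqrt{-22608} = 12 i \sqrt{157}$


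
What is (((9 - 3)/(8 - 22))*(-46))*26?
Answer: 3588/7 ≈ 512.57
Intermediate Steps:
(((9 - 3)/(8 - 22))*(-46))*26 = ((6/(-14))*(-46))*26 = ((6*(-1/14))*(-46))*26 = -3/7*(-46)*26 = (138/7)*26 = 3588/7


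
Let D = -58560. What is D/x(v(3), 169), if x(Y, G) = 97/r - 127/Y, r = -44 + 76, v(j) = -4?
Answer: -624640/371 ≈ -1683.7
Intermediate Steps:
r = 32
x(Y, G) = 97/32 - 127/Y
D/x(v(3), 169) = -58560/(97/32 - 127/(-4)) = -58560/(97/32 - 127*(-¼)) = -58560/(97/32 + 127/4) = -58560/1113/32 = -58560*32/1113 = -624640/371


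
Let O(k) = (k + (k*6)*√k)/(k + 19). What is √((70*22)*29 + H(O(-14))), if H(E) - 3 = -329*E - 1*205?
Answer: 2*√(283620 + 34545*I*√14)/5 ≈ 218.23 + 47.383*I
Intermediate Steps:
O(k) = (k + 6*k^(3/2))/(19 + k) (O(k) = (k + (6*k)*√k)/(19 + k) = (k + 6*k^(3/2))/(19 + k))
H(E) = -202 - 329*E (H(E) = 3 + (-329*E - 1*205) = 3 + (-329*E - 205) = 3 + (-205 - 329*E) = -202 - 329*E)
√((70*22)*29 + H(O(-14))) = √((70*22)*29 + (-202 - 329*(-14 + 6*(-14)^(3/2))/(19 - 14))) = √(1540*29 + (-202 - 329*(-14 + 6*(-14*I*√14))/5)) = √(44660 + (-202 - 329*(-14 - 84*I*√14)/5)) = √(44660 + (-202 - 329*(-14/5 - 84*I*√14/5))) = √(44660 + (-202 + (4606/5 + 27636*I*√14/5))) = √(44660 + (3596/5 + 27636*I*√14/5)) = √(226896/5 + 27636*I*√14/5)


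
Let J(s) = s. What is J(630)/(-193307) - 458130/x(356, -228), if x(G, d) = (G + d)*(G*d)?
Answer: 13669058065/334727308288 ≈ 0.040836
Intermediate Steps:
x(G, d) = G*d*(G + d)
J(630)/(-193307) - 458130/x(356, -228) = 630/(-193307) - 458130*(-1/(81168*(356 - 228))) = 630*(-1/193307) - 458130/(356*(-228)*128) = -630/193307 - 458130/(-10389504) = -630/193307 - 458130*(-1/10389504) = -630/193307 + 76355/1731584 = 13669058065/334727308288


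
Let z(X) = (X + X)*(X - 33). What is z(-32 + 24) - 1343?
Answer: -687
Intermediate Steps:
z(X) = 2*X*(-33 + X) (z(X) = (2*X)*(-33 + X) = 2*X*(-33 + X))
z(-32 + 24) - 1343 = 2*(-32 + 24)*(-33 + (-32 + 24)) - 1343 = 2*(-8)*(-33 - 8) - 1343 = 2*(-8)*(-41) - 1343 = 656 - 1343 = -687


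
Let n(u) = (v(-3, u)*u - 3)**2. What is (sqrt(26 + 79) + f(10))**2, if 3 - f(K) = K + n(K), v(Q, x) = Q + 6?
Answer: (736 - sqrt(105))**2 ≈ 5.2672e+5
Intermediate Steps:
v(Q, x) = 6 + Q
n(u) = (-3 + 3*u)**2 (n(u) = ((6 - 3)*u - 3)**2 = (3*u - 3)**2 = (-3 + 3*u)**2)
f(K) = 3 - K - 9*(-1 + K)**2 (f(K) = 3 - (K + 9*(-1 + K)**2) = 3 + (-K - 9*(-1 + K)**2) = 3 - K - 9*(-1 + K)**2)
(sqrt(26 + 79) + f(10))**2 = (sqrt(26 + 79) + (3 - 1*10 - 9*(-1 + 10)**2))**2 = (sqrt(105) + (3 - 10 - 9*9**2))**2 = (sqrt(105) + (3 - 10 - 9*81))**2 = (sqrt(105) + (3 - 10 - 729))**2 = (sqrt(105) - 736)**2 = (-736 + sqrt(105))**2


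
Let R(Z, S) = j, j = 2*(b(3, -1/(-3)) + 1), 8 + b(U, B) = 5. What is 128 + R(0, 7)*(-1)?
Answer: 132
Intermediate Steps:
b(U, B) = -3 (b(U, B) = -8 + 5 = -3)
j = -4 (j = 2*(-3 + 1) = 2*(-2) = -4)
R(Z, S) = -4
128 + R(0, 7)*(-1) = 128 - 4*(-1) = 128 + 4 = 132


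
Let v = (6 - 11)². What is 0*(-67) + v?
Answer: 25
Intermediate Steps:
v = 25 (v = (-5)² = 25)
0*(-67) + v = 0*(-67) + 25 = 0 + 25 = 25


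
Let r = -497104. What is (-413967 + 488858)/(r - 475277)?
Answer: -74891/972381 ≈ -0.077018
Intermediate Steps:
(-413967 + 488858)/(r - 475277) = (-413967 + 488858)/(-497104 - 475277) = 74891/(-972381) = 74891*(-1/972381) = -74891/972381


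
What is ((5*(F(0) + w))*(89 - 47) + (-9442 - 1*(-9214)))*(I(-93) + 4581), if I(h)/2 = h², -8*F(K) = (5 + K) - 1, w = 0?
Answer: -7285707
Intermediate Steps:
F(K) = -½ - K/8 (F(K) = -((5 + K) - 1)/8 = -(4 + K)/8 = -½ - K/8)
I(h) = 2*h²
((5*(F(0) + w))*(89 - 47) + (-9442 - 1*(-9214)))*(I(-93) + 4581) = ((5*((-½ - ⅛*0) + 0))*(89 - 47) + (-9442 - 1*(-9214)))*(2*(-93)² + 4581) = ((5*((-½ + 0) + 0))*42 + (-9442 + 9214))*(2*8649 + 4581) = ((5*(-½ + 0))*42 - 228)*(17298 + 4581) = ((5*(-½))*42 - 228)*21879 = (-5/2*42 - 228)*21879 = (-105 - 228)*21879 = -333*21879 = -7285707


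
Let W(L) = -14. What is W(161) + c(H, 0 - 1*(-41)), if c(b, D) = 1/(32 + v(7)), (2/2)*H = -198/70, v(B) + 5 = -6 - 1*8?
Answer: -181/13 ≈ -13.923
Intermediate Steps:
v(B) = -19 (v(B) = -5 + (-6 - 1*8) = -5 + (-6 - 8) = -5 - 14 = -19)
H = -99/35 (H = -198/70 = -198*1/70 = -99/35 ≈ -2.8286)
c(b, D) = 1/13 (c(b, D) = 1/(32 - 19) = 1/13)
W(161) + c(H, 0 - 1*(-41)) = -14 + 1/13 = -181/13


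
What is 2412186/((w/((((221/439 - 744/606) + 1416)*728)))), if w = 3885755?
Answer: 110196833192317872/172290490945 ≈ 6.3960e+5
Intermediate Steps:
2412186/((w/((((221/439 - 744/606) + 1416)*728)))) = 2412186/((3885755/((((221/439 - 744/606) + 1416)*728)))) = 2412186/((3885755/((((221*(1/439) - 744*1/606) + 1416)*728)))) = 2412186/((3885755/((((221/439 - 124/101) + 1416)*728)))) = 2412186/((3885755/(((-32115/44339 + 1416)*728)))) = 2412186/((3885755/(((62751909/44339)*728)))) = 2412186/((3885755/(45683389752/44339))) = 2412186/((3885755*(44339/45683389752))) = 2412186/(172290490945/45683389752) = 2412186*(45683389752/172290490945) = 110196833192317872/172290490945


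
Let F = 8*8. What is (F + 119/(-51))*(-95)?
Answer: -17575/3 ≈ -5858.3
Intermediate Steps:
F = 64
(F + 119/(-51))*(-95) = (64 + 119/(-51))*(-95) = (64 + 119*(-1/51))*(-95) = (64 - 7/3)*(-95) = (185/3)*(-95) = -17575/3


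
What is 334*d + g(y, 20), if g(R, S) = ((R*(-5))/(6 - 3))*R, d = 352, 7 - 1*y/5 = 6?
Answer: 352579/3 ≈ 1.1753e+5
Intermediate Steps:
y = 5 (y = 35 - 5*6 = 35 - 30 = 5)
g(R, S) = -5*R**2/3 (g(R, S) = ((-5*R)/3)*R = (-5*R/3)*R = -5*R**2/3)
334*d + g(y, 20) = 334*352 - 5/3*5**2 = 117568 - 5/3*25 = 117568 - 125/3 = 352579/3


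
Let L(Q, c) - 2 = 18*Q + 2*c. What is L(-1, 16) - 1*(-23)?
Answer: 39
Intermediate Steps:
L(Q, c) = 2 + 2*c + 18*Q (L(Q, c) = 2 + (18*Q + 2*c) = 2 + (2*c + 18*Q) = 2 + 2*c + 18*Q)
L(-1, 16) - 1*(-23) = (2 + 2*16 + 18*(-1)) - 1*(-23) = (2 + 32 - 18) + 23 = 16 + 23 = 39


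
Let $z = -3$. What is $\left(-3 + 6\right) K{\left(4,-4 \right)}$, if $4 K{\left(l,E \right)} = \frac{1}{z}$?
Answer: $- \frac{1}{4} \approx -0.25$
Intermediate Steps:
$K{\left(l,E \right)} = - \frac{1}{12}$ ($K{\left(l,E \right)} = \frac{1}{4 \left(-3\right)} = \frac{1}{4} \left(- \frac{1}{3}\right) = - \frac{1}{12}$)
$\left(-3 + 6\right) K{\left(4,-4 \right)} = \left(-3 + 6\right) \left(- \frac{1}{12}\right) = 3 \left(- \frac{1}{12}\right) = - \frac{1}{4}$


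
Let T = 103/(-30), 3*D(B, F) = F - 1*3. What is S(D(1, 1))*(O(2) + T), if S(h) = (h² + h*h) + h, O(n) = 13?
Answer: 287/135 ≈ 2.1259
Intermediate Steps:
D(B, F) = -1 + F/3 (D(B, F) = (F - 1*3)/3 = (F - 3)/3 = (-3 + F)/3 = -1 + F/3)
T = -103/30 (T = 103*(-1/30) = -103/30 ≈ -3.4333)
S(h) = h + 2*h² (S(h) = (h² + h²) + h = 2*h² + h = h + 2*h²)
S(D(1, 1))*(O(2) + T) = ((-1 + (⅓)*1)*(1 + 2*(-1 + (⅓)*1)))*(13 - 103/30) = ((-1 + ⅓)*(1 + 2*(-1 + ⅓)))*(287/30) = -2*(1 + 2*(-⅔))/3*(287/30) = -2*(1 - 4/3)/3*(287/30) = -⅔*(-⅓)*(287/30) = (2/9)*(287/30) = 287/135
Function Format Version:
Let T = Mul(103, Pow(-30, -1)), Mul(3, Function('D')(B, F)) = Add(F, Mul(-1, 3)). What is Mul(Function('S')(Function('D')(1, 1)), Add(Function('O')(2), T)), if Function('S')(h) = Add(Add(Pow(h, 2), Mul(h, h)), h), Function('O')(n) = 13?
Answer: Rational(287, 135) ≈ 2.1259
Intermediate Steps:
Function('D')(B, F) = Add(-1, Mul(Rational(1, 3), F)) (Function('D')(B, F) = Mul(Rational(1, 3), Add(F, Mul(-1, 3))) = Mul(Rational(1, 3), Add(F, -3)) = Mul(Rational(1, 3), Add(-3, F)) = Add(-1, Mul(Rational(1, 3), F)))
T = Rational(-103, 30) (T = Mul(103, Rational(-1, 30)) = Rational(-103, 30) ≈ -3.4333)
Function('S')(h) = Add(h, Mul(2, Pow(h, 2))) (Function('S')(h) = Add(Add(Pow(h, 2), Pow(h, 2)), h) = Add(Mul(2, Pow(h, 2)), h) = Add(h, Mul(2, Pow(h, 2))))
Mul(Function('S')(Function('D')(1, 1)), Add(Function('O')(2), T)) = Mul(Mul(Add(-1, Mul(Rational(1, 3), 1)), Add(1, Mul(2, Add(-1, Mul(Rational(1, 3), 1))))), Add(13, Rational(-103, 30))) = Mul(Mul(Add(-1, Rational(1, 3)), Add(1, Mul(2, Add(-1, Rational(1, 3))))), Rational(287, 30)) = Mul(Mul(Rational(-2, 3), Add(1, Mul(2, Rational(-2, 3)))), Rational(287, 30)) = Mul(Mul(Rational(-2, 3), Add(1, Rational(-4, 3))), Rational(287, 30)) = Mul(Mul(Rational(-2, 3), Rational(-1, 3)), Rational(287, 30)) = Mul(Rational(2, 9), Rational(287, 30)) = Rational(287, 135)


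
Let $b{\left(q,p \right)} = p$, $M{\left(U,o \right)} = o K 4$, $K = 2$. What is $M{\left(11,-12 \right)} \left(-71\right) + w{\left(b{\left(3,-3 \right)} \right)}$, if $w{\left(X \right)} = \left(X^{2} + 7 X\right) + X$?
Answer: $6801$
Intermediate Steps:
$M{\left(U,o \right)} = 8 o$ ($M{\left(U,o \right)} = o 2 \cdot 4 = 2 o 4 = 8 o$)
$w{\left(X \right)} = X^{2} + 8 X$
$M{\left(11,-12 \right)} \left(-71\right) + w{\left(b{\left(3,-3 \right)} \right)} = 8 \left(-12\right) \left(-71\right) - 3 \left(8 - 3\right) = \left(-96\right) \left(-71\right) - 15 = 6816 - 15 = 6801$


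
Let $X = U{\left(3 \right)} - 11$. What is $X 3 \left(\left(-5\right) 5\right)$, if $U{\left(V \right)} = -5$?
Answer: $1200$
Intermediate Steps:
$X = -16$ ($X = -5 - 11 = -16$)
$X 3 \left(\left(-5\right) 5\right) = \left(-16\right) 3 \left(\left(-5\right) 5\right) = \left(-48\right) \left(-25\right) = 1200$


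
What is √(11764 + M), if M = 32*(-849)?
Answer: 2*I*√3851 ≈ 124.11*I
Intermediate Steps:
M = -27168
√(11764 + M) = √(11764 - 27168) = √(-15404) = 2*I*√3851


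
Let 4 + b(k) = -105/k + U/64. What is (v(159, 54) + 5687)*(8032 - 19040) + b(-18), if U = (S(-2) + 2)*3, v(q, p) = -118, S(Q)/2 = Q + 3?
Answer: -2942570399/48 ≈ -6.1304e+7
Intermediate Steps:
S(Q) = 6 + 2*Q (S(Q) = 2*(Q + 3) = 2*(3 + Q) = 6 + 2*Q)
U = 12 (U = ((6 + 2*(-2)) + 2)*3 = ((6 - 4) + 2)*3 = (2 + 2)*3 = 4*3 = 12)
b(k) = -61/16 - 105/k (b(k) = -4 + (-105/k + 12/64) = -4 + (-105/k + 12*(1/64)) = -4 + (-105/k + 3/16) = -4 + (3/16 - 105/k) = -61/16 - 105/k)
(v(159, 54) + 5687)*(8032 - 19040) + b(-18) = (-118 + 5687)*(8032 - 19040) + (-61/16 - 105/(-18)) = 5569*(-11008) + (-61/16 - 105*(-1/18)) = -61303552 + (-61/16 + 35/6) = -61303552 + 97/48 = -2942570399/48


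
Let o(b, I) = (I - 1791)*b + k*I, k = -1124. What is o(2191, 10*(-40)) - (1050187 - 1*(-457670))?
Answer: -5858738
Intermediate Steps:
o(b, I) = -1124*I + b*(-1791 + I) (o(b, I) = (I - 1791)*b - 1124*I = (-1791 + I)*b - 1124*I = b*(-1791 + I) - 1124*I = -1124*I + b*(-1791 + I))
o(2191, 10*(-40)) - (1050187 - 1*(-457670)) = (-1791*2191 - 11240*(-40) + (10*(-40))*2191) - (1050187 - 1*(-457670)) = (-3924081 - 1124*(-400) - 400*2191) - (1050187 + 457670) = (-3924081 + 449600 - 876400) - 1*1507857 = -4350881 - 1507857 = -5858738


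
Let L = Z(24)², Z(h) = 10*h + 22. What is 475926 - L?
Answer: 407282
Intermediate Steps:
Z(h) = 22 + 10*h
L = 68644 (L = (22 + 10*24)² = (22 + 240)² = 262² = 68644)
475926 - L = 475926 - 1*68644 = 475926 - 68644 = 407282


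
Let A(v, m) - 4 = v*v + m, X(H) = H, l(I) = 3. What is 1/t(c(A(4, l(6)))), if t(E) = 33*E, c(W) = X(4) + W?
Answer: 1/891 ≈ 0.0011223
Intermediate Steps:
A(v, m) = 4 + m + v**2 (A(v, m) = 4 + (v*v + m) = 4 + (v**2 + m) = 4 + (m + v**2) = 4 + m + v**2)
c(W) = 4 + W
1/t(c(A(4, l(6)))) = 1/(33*(4 + (4 + 3 + 4**2))) = 1/(33*(4 + (4 + 3 + 16))) = 1/(33*(4 + 23)) = 1/(33*27) = 1/891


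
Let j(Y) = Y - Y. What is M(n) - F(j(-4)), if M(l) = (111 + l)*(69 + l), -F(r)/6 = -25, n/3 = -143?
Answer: 114330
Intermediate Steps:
j(Y) = 0
n = -429 (n = 3*(-143) = -429)
F(r) = 150 (F(r) = -6*(-25) = 150)
M(l) = (69 + l)*(111 + l)
M(n) - F(j(-4)) = (7659 + (-429)**2 + 180*(-429)) - 1*150 = (7659 + 184041 - 77220) - 150 = 114480 - 150 = 114330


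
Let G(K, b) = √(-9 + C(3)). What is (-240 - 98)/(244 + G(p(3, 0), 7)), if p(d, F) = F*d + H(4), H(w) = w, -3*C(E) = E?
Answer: -41236/29773 + 169*I*√10/29773 ≈ -1.385 + 0.01795*I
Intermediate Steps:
C(E) = -E/3
p(d, F) = 4 + F*d (p(d, F) = F*d + 4 = 4 + F*d)
G(K, b) = I*√10 (G(K, b) = √(-9 - ⅓*3) = √(-9 - 1) = √(-10) = I*√10)
(-240 - 98)/(244 + G(p(3, 0), 7)) = (-240 - 98)/(244 + I*√10) = -338/(244 + I*√10)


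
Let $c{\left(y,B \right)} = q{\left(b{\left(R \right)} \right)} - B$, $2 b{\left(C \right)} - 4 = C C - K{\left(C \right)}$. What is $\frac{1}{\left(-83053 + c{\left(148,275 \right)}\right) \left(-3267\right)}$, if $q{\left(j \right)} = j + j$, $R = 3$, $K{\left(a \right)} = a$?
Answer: $\frac{1}{272199906} \approx 3.6738 \cdot 10^{-9}$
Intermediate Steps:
$b{\left(C \right)} = 2 + \frac{C^{2}}{2} - \frac{C}{2}$ ($b{\left(C \right)} = 2 + \frac{C C - C}{2} = 2 + \frac{C^{2} - C}{2} = 2 + \left(\frac{C^{2}}{2} - \frac{C}{2}\right) = 2 + \frac{C^{2}}{2} - \frac{C}{2}$)
$q{\left(j \right)} = 2 j$
$c{\left(y,B \right)} = 10 - B$ ($c{\left(y,B \right)} = 2 \left(2 + \frac{3^{2}}{2} - \frac{3}{2}\right) - B = 2 \left(2 + \frac{1}{2} \cdot 9 - \frac{3}{2}\right) - B = 2 \left(2 + \frac{9}{2} - \frac{3}{2}\right) - B = 2 \cdot 5 - B = 10 - B$)
$\frac{1}{\left(-83053 + c{\left(148,275 \right)}\right) \left(-3267\right)} = \frac{1}{\left(-83053 + \left(10 - 275\right)\right) \left(-3267\right)} = \frac{1}{-83053 + \left(10 - 275\right)} \left(- \frac{1}{3267}\right) = \frac{1}{-83053 - 265} \left(- \frac{1}{3267}\right) = \frac{1}{-83318} \left(- \frac{1}{3267}\right) = \left(- \frac{1}{83318}\right) \left(- \frac{1}{3267}\right) = \frac{1}{272199906}$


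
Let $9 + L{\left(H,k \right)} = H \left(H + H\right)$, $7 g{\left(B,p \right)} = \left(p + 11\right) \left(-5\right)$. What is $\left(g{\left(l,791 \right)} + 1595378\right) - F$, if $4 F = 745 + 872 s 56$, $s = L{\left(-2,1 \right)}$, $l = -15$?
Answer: $\frac{44991153}{28} \approx 1.6068 \cdot 10^{6}$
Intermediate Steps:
$g{\left(B,p \right)} = - \frac{55}{7} - \frac{5 p}{7}$ ($g{\left(B,p \right)} = \frac{\left(p + 11\right) \left(-5\right)}{7} = \frac{\left(11 + p\right) \left(-5\right)}{7} = \frac{-55 - 5 p}{7} = - \frac{55}{7} - \frac{5 p}{7}$)
$L{\left(H,k \right)} = -9 + 2 H^{2}$ ($L{\left(H,k \right)} = -9 + H \left(H + H\right) = -9 + H 2 H = -9 + 2 H^{2}$)
$s = -1$ ($s = -9 + 2 \left(-2\right)^{2} = -9 + 2 \cdot 4 = -9 + 8 = -1$)
$F = - \frac{48087}{4}$ ($F = \frac{745 + 872 \left(\left(-1\right) 56\right)}{4} = \frac{745 + 872 \left(-56\right)}{4} = \frac{745 - 48832}{4} = \frac{1}{4} \left(-48087\right) = - \frac{48087}{4} \approx -12022.0$)
$\left(g{\left(l,791 \right)} + 1595378\right) - F = \left(\left(- \frac{55}{7} - 565\right) + 1595378\right) - - \frac{48087}{4} = \left(\left(- \frac{55}{7} - 565\right) + 1595378\right) + \frac{48087}{4} = \left(- \frac{4010}{7} + 1595378\right) + \frac{48087}{4} = \frac{11163636}{7} + \frac{48087}{4} = \frac{44991153}{28}$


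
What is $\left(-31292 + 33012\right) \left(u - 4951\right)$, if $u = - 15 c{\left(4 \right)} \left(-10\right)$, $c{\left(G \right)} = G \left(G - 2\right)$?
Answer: $-6451720$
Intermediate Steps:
$c{\left(G \right)} = G \left(-2 + G\right)$
$u = 1200$ ($u = - 15 \cdot 4 \left(-2 + 4\right) \left(-10\right) = - 15 \cdot 4 \cdot 2 \left(-10\right) = \left(-15\right) 8 \left(-10\right) = \left(-120\right) \left(-10\right) = 1200$)
$\left(-31292 + 33012\right) \left(u - 4951\right) = \left(-31292 + 33012\right) \left(1200 - 4951\right) = 1720 \left(-3751\right) = -6451720$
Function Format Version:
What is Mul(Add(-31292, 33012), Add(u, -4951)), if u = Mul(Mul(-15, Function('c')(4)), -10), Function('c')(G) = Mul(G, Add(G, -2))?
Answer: -6451720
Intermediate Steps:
Function('c')(G) = Mul(G, Add(-2, G))
u = 1200 (u = Mul(Mul(-15, Mul(4, Add(-2, 4))), -10) = Mul(Mul(-15, Mul(4, 2)), -10) = Mul(Mul(-15, 8), -10) = Mul(-120, -10) = 1200)
Mul(Add(-31292, 33012), Add(u, -4951)) = Mul(Add(-31292, 33012), Add(1200, -4951)) = Mul(1720, -3751) = -6451720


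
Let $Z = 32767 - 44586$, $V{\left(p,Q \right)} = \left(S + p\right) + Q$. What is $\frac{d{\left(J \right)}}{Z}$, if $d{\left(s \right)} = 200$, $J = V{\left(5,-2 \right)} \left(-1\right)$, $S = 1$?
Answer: $- \frac{200}{11819} \approx -0.016922$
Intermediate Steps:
$V{\left(p,Q \right)} = 1 + Q + p$ ($V{\left(p,Q \right)} = \left(1 + p\right) + Q = 1 + Q + p$)
$J = -4$ ($J = \left(1 - 2 + 5\right) \left(-1\right) = 4 \left(-1\right) = -4$)
$Z = -11819$ ($Z = 32767 - 44586 = -11819$)
$\frac{d{\left(J \right)}}{Z} = \frac{200}{-11819} = 200 \left(- \frac{1}{11819}\right) = - \frac{200}{11819}$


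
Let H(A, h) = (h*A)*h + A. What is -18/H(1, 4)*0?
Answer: 0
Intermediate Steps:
H(A, h) = A + A*h² (H(A, h) = (A*h)*h + A = A*h² + A = A + A*h²)
-18/H(1, 4)*0 = -18/(1 + 4²)*0 = -18/(1 + 16)*0 = -18/(1*17)*0 = -18/17*0 = 0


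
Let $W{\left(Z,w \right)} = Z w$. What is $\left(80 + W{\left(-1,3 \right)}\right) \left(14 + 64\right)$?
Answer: $6006$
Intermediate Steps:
$\left(80 + W{\left(-1,3 \right)}\right) \left(14 + 64\right) = \left(80 - 3\right) \left(14 + 64\right) = \left(80 - 3\right) 78 = 77 \cdot 78 = 6006$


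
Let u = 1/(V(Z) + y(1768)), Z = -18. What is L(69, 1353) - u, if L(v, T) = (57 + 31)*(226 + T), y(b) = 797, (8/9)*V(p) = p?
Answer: 431723860/3107 ≈ 1.3895e+5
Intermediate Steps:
V(p) = 9*p/8
L(v, T) = 19888 + 88*T (L(v, T) = 88*(226 + T) = 19888 + 88*T)
u = 4/3107 (u = 1/((9/8)*(-18) + 797) = 1/(-81/4 + 797) = 1/(3107/4) = 4/3107 ≈ 0.0012874)
L(69, 1353) - u = (19888 + 88*1353) - 1*4/3107 = (19888 + 119064) - 4/3107 = 138952 - 4/3107 = 431723860/3107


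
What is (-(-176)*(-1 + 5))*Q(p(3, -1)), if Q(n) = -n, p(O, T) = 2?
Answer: -1408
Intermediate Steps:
(-(-176)*(-1 + 5))*Q(p(3, -1)) = (-(-176)*(-1 + 5))*(-1*2) = -(-176)*4*(-2) = -44*(-16)*(-2) = 704*(-2) = -1408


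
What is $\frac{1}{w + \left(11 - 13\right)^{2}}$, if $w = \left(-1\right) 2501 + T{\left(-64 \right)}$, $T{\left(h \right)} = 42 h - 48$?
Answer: $- \frac{1}{5233} \approx -0.0001911$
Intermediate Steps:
$T{\left(h \right)} = -48 + 42 h$
$w = -5237$ ($w = \left(-1\right) 2501 + \left(-48 + 42 \left(-64\right)\right) = -2501 - 2736 = -5237$)
$\frac{1}{w + \left(11 - 13\right)^{2}} = \frac{1}{-5237 + \left(11 - 13\right)^{2}} = \frac{1}{-5237 + \left(-2\right)^{2}} = \frac{1}{-5237 + 4} = \frac{1}{-5233} = - \frac{1}{5233}$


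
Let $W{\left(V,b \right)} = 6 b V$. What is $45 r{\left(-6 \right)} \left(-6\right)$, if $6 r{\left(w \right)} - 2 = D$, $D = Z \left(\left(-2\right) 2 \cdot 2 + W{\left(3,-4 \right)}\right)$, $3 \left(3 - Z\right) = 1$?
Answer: $9510$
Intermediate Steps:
$Z = \frac{8}{3}$ ($Z = 3 - \frac{1}{3} = \frac{8}{3} \approx 2.6667$)
$W{\left(V,b \right)} = 6 V b$
$D = - \frac{640}{3}$ ($D = \frac{8 \left(\left(-2\right) 2 \cdot 2 + 6 \cdot 3 \left(-4\right)\right)}{3} = \frac{8 \left(\left(-4\right) 2 - 72\right)}{3} = \frac{8 \left(-8 - 72\right)}{3} = \frac{8}{3} \left(-80\right) = - \frac{640}{3} \approx -213.33$)
$r{\left(w \right)} = - \frac{317}{9}$ ($r{\left(w \right)} = \frac{1}{3} + \frac{1}{6} \left(- \frac{640}{3}\right) = \frac{1}{3} - \frac{320}{9} = - \frac{317}{9}$)
$45 r{\left(-6 \right)} \left(-6\right) = 45 \left(- \frac{317}{9}\right) \left(-6\right) = \left(-1585\right) \left(-6\right) = 9510$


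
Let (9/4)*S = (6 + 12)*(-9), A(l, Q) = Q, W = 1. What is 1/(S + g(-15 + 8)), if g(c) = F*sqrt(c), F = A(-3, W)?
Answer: -72/5191 - I*sqrt(7)/5191 ≈ -0.01387 - 0.00050968*I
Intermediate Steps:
F = 1
g(c) = sqrt(c) (g(c) = 1*sqrt(c) = sqrt(c))
S = -72 (S = 4*((6 + 12)*(-9))/9 = 4*(18*(-9))/9 = (4/9)*(-162) = -72)
1/(S + g(-15 + 8)) = 1/(-72 + sqrt(-15 + 8)) = 1/(-72 + sqrt(-7)) = 1/(-72 + I*sqrt(7))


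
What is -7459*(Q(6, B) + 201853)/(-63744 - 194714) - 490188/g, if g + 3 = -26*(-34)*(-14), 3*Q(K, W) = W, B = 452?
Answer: 56336081080883/9598354746 ≈ 5869.3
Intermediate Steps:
Q(K, W) = W/3
g = -12379 (g = -3 - 26*(-34)*(-14) = -3 + 884*(-14) = -3 - 12376 = -12379)
-7459*(Q(6, B) + 201853)/(-63744 - 194714) - 490188/g = -7459*((1/3)*452 + 201853)/(-63744 - 194714) - 490188/(-12379) = -7459/((-258458/(452/3 + 201853))) - 490188*(-1/12379) = -7459/((-258458/606011/3)) + 490188/12379 = -7459/((-258458*3/606011)) + 490188/12379 = -7459/(-775374/606011) + 490188/12379 = -7459*(-606011/775374) + 490188/12379 = 4520236049/775374 + 490188/12379 = 56336081080883/9598354746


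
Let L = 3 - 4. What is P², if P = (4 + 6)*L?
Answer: 100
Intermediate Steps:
L = -1
P = -10 (P = (4 + 6)*(-1) = 10*(-1) = -10)
P² = (-10)² = 100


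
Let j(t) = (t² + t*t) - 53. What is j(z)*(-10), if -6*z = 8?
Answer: 4450/9 ≈ 494.44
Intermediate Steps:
z = -4/3 (z = -⅙*8 = -4/3 ≈ -1.3333)
j(t) = -53 + 2*t² (j(t) = (t² + t²) - 53 = 2*t² - 53 = -53 + 2*t²)
j(z)*(-10) = (-53 + 2*(-4/3)²)*(-10) = (-53 + 2*(16/9))*(-10) = (-53 + 32/9)*(-10) = -445/9*(-10) = 4450/9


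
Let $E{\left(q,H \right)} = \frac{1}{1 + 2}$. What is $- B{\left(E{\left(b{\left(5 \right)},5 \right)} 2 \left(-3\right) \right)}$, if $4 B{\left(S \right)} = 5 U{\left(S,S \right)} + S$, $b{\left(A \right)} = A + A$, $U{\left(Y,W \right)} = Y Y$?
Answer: $- \frac{9}{2} \approx -4.5$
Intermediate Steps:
$U{\left(Y,W \right)} = Y^{2}$
$b{\left(A \right)} = 2 A$
$E{\left(q,H \right)} = \frac{1}{3}$
$B{\left(S \right)} = \frac{S}{4} + \frac{5 S^{2}}{4}$ ($B{\left(S \right)} = \frac{5 S^{2} + S}{4} = \frac{S + 5 S^{2}}{4} = \frac{S}{4} + \frac{5 S^{2}}{4}$)
$- B{\left(E{\left(b{\left(5 \right)},5 \right)} 2 \left(-3\right) \right)} = - \frac{\frac{1}{3} \cdot 2 \left(-3\right) \left(1 + 5 \cdot \frac{1}{3} \cdot 2 \left(-3\right)\right)}{4} = - \frac{\frac{2}{3} \left(-3\right) \left(1 + 5 \cdot \frac{2}{3} \left(-3\right)\right)}{4} = - \frac{\left(-2\right) \left(1 + 5 \left(-2\right)\right)}{4} = - \frac{\left(-2\right) \left(1 - 10\right)}{4} = - \frac{\left(-2\right) \left(-9\right)}{4} = \left(-1\right) \frac{9}{2} = - \frac{9}{2}$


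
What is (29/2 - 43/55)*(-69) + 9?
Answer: -103131/110 ≈ -937.55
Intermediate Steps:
(29/2 - 43/55)*(-69) + 9 = (1509/110)*(-69) + 9 = -104121/110 + 9 = -103131/110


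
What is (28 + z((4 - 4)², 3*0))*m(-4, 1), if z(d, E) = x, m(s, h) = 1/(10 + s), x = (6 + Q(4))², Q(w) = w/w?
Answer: 77/6 ≈ 12.833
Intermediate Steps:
Q(w) = 1
x = 49 (x = (6 + 1)² = 7² = 49)
z(d, E) = 49
(28 + z((4 - 4)², 3*0))*m(-4, 1) = (28 + 49)/(10 - 4) = 77/6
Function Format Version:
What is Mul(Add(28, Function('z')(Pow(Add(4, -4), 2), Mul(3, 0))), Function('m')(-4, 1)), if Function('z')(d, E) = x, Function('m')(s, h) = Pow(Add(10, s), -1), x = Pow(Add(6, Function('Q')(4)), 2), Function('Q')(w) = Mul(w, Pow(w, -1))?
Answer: Rational(77, 6) ≈ 12.833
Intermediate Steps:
Function('Q')(w) = 1
x = 49 (x = Pow(Add(6, 1), 2) = Pow(7, 2) = 49)
Function('z')(d, E) = 49
Mul(Add(28, Function('z')(Pow(Add(4, -4), 2), Mul(3, 0))), Function('m')(-4, 1)) = Mul(Add(28, 49), Pow(Add(10, -4), -1)) = Mul(77, Pow(6, -1)) = Mul(77, Rational(1, 6)) = Rational(77, 6)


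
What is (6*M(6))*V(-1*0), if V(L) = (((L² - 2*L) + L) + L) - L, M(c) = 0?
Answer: 0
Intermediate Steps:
V(L) = L² - L (V(L) = ((L² - L) + L) - L = L² - L)
(6*M(6))*V(-1*0) = (6*0)*((-1*0)*(-1 - 1*0)) = 0*(0*(-1 + 0)) = 0*(0*(-1)) = 0*0 = 0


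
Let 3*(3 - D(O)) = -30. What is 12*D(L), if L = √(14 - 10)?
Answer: 156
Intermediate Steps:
L = 2 (L = √4 = 2)
D(O) = 13 (D(O) = 3 - ⅓*(-30) = 3 + 10 = 13)
12*D(L) = 12*13 = 156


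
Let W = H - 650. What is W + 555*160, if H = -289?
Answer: 87861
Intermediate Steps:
W = -939 (W = -289 - 650 = -939)
W + 555*160 = -939 + 555*160 = -939 + 88800 = 87861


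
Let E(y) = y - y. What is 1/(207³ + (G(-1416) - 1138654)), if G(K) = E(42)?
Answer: 1/7731089 ≈ 1.2935e-7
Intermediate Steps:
E(y) = 0
G(K) = 0
1/(207³ + (G(-1416) - 1138654)) = 1/(207³ + (0 - 1138654)) = 1/(8869743 - 1138654) = 1/7731089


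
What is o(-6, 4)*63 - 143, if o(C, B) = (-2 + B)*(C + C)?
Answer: -1655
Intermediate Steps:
o(C, B) = 2*C*(-2 + B) (o(C, B) = (-2 + B)*(2*C) = 2*C*(-2 + B))
o(-6, 4)*63 - 143 = (2*(-6)*(-2 + 4))*63 - 143 = (2*(-6)*2)*63 - 143 = -24*63 - 143 = -1512 - 143 = -1655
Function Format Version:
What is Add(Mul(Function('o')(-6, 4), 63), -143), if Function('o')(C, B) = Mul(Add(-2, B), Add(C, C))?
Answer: -1655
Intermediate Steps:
Function('o')(C, B) = Mul(2, C, Add(-2, B)) (Function('o')(C, B) = Mul(Add(-2, B), Mul(2, C)) = Mul(2, C, Add(-2, B)))
Add(Mul(Function('o')(-6, 4), 63), -143) = Add(Mul(Mul(2, -6, Add(-2, 4)), 63), -143) = Add(Mul(Mul(2, -6, 2), 63), -143) = Add(Mul(-24, 63), -143) = Add(-1512, -143) = -1655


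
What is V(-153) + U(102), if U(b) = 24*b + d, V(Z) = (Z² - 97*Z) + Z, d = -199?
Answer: 40346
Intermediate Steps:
V(Z) = Z² - 96*Z
U(b) = -199 + 24*b (U(b) = 24*b - 199 = -199 + 24*b)
V(-153) + U(102) = -153*(-96 - 153) + (-199 + 24*102) = -153*(-249) + (-199 + 2448) = 38097 + 2249 = 40346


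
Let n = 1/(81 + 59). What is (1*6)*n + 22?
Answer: 1543/70 ≈ 22.043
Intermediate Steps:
n = 1/140 ≈ 0.0071429
(1*6)*n + 22 = (1*6)*(1/140) + 22 = 6*(1/140) + 22 = 3/70 + 22 = 1543/70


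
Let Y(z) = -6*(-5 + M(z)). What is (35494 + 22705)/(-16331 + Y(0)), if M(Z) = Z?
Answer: -58199/16301 ≈ -3.5703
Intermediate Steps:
Y(z) = 30 - 6*z (Y(z) = -6*(-5 + z) = 30 - 6*z)
(35494 + 22705)/(-16331 + Y(0)) = (35494 + 22705)/(-16331 + (30 - 6*0)) = 58199/(-16331 + (30 + 0)) = 58199/(-16331 + 30) = 58199/(-16301) = 58199*(-1/16301) = -58199/16301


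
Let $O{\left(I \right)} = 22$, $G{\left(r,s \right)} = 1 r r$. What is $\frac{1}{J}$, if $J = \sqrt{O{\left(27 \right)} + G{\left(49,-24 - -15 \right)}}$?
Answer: $\frac{\sqrt{2423}}{2423} \approx 0.020315$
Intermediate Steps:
$G{\left(r,s \right)} = r^{2}$ ($G{\left(r,s \right)} = r r = r^{2}$)
$J = \sqrt{2423}$ ($J = \sqrt{22 + 49^{2}} = \sqrt{22 + 2401} = \sqrt{2423} \approx 49.224$)
$\frac{1}{J} = \frac{1}{\sqrt{2423}} = \frac{\sqrt{2423}}{2423}$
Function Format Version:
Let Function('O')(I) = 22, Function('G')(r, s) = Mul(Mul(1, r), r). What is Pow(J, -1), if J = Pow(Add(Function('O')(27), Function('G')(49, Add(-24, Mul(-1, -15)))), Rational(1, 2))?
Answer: Mul(Rational(1, 2423), Pow(2423, Rational(1, 2))) ≈ 0.020315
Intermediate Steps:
Function('G')(r, s) = Pow(r, 2) (Function('G')(r, s) = Mul(r, r) = Pow(r, 2))
J = Pow(2423, Rational(1, 2)) (J = Pow(Add(22, Pow(49, 2)), Rational(1, 2)) = Pow(Add(22, 2401), Rational(1, 2)) = Pow(2423, Rational(1, 2)) ≈ 49.224)
Pow(J, -1) = Pow(Pow(2423, Rational(1, 2)), -1) = Mul(Rational(1, 2423), Pow(2423, Rational(1, 2)))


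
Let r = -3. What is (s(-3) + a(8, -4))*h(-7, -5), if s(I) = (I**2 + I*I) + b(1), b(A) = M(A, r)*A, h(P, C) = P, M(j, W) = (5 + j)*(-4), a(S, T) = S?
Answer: -14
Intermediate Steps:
M(j, W) = -20 - 4*j
b(A) = A*(-20 - 4*A) (b(A) = (-20 - 4*A)*A = A*(-20 - 4*A))
s(I) = -24 + 2*I**2 (s(I) = (I**2 + I*I) - 4*1*(5 + 1) = (I**2 + I**2) - 4*1*6 = 2*I**2 - 24 = -24 + 2*I**2)
(s(-3) + a(8, -4))*h(-7, -5) = ((-24 + 2*(-3)**2) + 8)*(-7) = ((-24 + 2*9) + 8)*(-7) = ((-24 + 18) + 8)*(-7) = (-6 + 8)*(-7) = 2*(-7) = -14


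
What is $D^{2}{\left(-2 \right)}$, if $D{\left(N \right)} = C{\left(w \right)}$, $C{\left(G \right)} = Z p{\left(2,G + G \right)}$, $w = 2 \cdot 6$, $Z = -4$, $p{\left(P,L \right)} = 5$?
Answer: $400$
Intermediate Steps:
$w = 12$
$C{\left(G \right)} = -20$ ($C{\left(G \right)} = \left(-4\right) 5 = -20$)
$D{\left(N \right)} = -20$
$D^{2}{\left(-2 \right)} = \left(-20\right)^{2} = 400$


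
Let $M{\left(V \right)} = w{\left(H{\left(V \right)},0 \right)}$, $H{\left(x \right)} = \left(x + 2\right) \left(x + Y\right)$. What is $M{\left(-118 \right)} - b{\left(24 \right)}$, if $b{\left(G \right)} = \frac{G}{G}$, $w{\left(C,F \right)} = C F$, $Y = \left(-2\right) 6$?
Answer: $-1$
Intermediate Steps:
$Y = -12$
$H{\left(x \right)} = \left(-12 + x\right) \left(2 + x\right)$ ($H{\left(x \right)} = \left(x + 2\right) \left(x - 12\right) = \left(2 + x\right) \left(-12 + x\right) = \left(-12 + x\right) \left(2 + x\right)$)
$b{\left(G \right)} = 1$
$M{\left(V \right)} = 0$ ($M{\left(V \right)} = \left(-24 + V^{2} - 10 V\right) 0 = 0$)
$M{\left(-118 \right)} - b{\left(24 \right)} = 0 - 1 = -1$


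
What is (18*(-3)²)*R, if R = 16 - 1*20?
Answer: -648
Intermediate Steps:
R = -4 (R = 16 - 20 = -4)
(18*(-3)²)*R = (18*(-3)²)*(-4) = (18*9)*(-4) = 162*(-4) = -648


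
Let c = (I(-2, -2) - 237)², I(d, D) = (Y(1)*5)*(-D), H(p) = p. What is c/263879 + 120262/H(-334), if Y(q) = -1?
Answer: -15857119646/44067793 ≈ -359.83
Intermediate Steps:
I(d, D) = 5*D (I(d, D) = (-1*5)*(-D) = -(-5)*D = 5*D)
c = 61009 (c = (5*(-2) - 237)² = (-10 - 237)² = (-247)² = 61009)
c/263879 + 120262/H(-334) = 61009/263879 + 120262/(-334) = 61009*(1/263879) + 120262*(-1/334) = 61009/263879 - 60131/167 = -15857119646/44067793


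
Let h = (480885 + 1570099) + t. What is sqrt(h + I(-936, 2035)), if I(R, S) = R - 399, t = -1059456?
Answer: sqrt(990193) ≈ 995.08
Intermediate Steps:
I(R, S) = -399 + R
h = 991528 (h = (480885 + 1570099) - 1059456 = 2050984 - 1059456 = 991528)
sqrt(h + I(-936, 2035)) = sqrt(991528 + (-399 - 936)) = sqrt(991528 - 1335) = sqrt(990193)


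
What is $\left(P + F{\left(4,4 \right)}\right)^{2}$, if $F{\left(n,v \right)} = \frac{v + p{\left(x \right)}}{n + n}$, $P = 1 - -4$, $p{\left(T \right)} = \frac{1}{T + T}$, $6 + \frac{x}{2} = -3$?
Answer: $\frac{2505889}{82944} \approx 30.212$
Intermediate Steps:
$x = -18$ ($x = -12 + 2 \left(-3\right) = -12 - 6 = -18$)
$p{\left(T \right)} = \frac{1}{2 T}$
$P = 5$ ($P = 1 + 4 = 5$)
$F{\left(n,v \right)} = \frac{- \frac{1}{36} + v}{2 n}$ ($F{\left(n,v \right)} = \frac{v + \frac{1}{2 \left(-18\right)}}{n + n} = \frac{v + \frac{1}{2} \left(- \frac{1}{18}\right)}{2 n} = \left(v - \frac{1}{36}\right) \frac{1}{2 n} = \left(- \frac{1}{36} + v\right) \frac{1}{2 n} = \frac{- \frac{1}{36} + v}{2 n}$)
$\left(P + F{\left(4,4 \right)}\right)^{2} = \left(5 + \frac{-1 + 36 \cdot 4}{72 \cdot 4}\right)^{2} = \left(5 + \frac{1}{72} \cdot \frac{1}{4} \left(-1 + 144\right)\right)^{2} = \left(5 + \frac{1}{72} \cdot \frac{1}{4} \cdot 143\right)^{2} = \left(5 + \frac{143}{288}\right)^{2} = \left(\frac{1583}{288}\right)^{2} = \frac{2505889}{82944}$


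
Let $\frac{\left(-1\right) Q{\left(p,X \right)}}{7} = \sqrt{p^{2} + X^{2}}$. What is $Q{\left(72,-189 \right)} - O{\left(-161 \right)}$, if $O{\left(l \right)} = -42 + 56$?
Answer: $-14 - 63 \sqrt{505} \approx -1429.7$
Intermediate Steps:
$Q{\left(p,X \right)} = - 7 \sqrt{X^{2} + p^{2}}$ ($Q{\left(p,X \right)} = - 7 \sqrt{p^{2} + X^{2}} = - 7 \sqrt{X^{2} + p^{2}}$)
$O{\left(l \right)} = 14$
$Q{\left(72,-189 \right)} - O{\left(-161 \right)} = - 7 \sqrt{\left(-189\right)^{2} + 72^{2}} - 14 = - 7 \sqrt{35721 + 5184} - 14 = - 7 \sqrt{40905} - 14 = - 7 \cdot 9 \sqrt{505} - 14 = - 63 \sqrt{505} - 14 = -14 - 63 \sqrt{505}$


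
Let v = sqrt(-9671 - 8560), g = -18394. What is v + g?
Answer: -18394 + I*sqrt(18231) ≈ -18394.0 + 135.02*I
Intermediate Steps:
v = I*sqrt(18231) (v = sqrt(-18231) = I*sqrt(18231) ≈ 135.02*I)
v + g = I*sqrt(18231) - 18394 = -18394 + I*sqrt(18231)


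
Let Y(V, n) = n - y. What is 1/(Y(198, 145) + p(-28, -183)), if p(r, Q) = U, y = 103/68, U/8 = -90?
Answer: -68/39203 ≈ -0.0017346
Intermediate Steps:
U = -720 (U = 8*(-90) = -720)
y = 103/68 (y = 103*(1/68) = 103/68 ≈ 1.5147)
p(r, Q) = -720
Y(V, n) = -103/68 + n (Y(V, n) = n - 1*103/68 = n - 103/68 = -103/68 + n)
1/(Y(198, 145) + p(-28, -183)) = 1/((-103/68 + 145) - 720) = 1/(9757/68 - 720) = 1/(-39203/68) = -68/39203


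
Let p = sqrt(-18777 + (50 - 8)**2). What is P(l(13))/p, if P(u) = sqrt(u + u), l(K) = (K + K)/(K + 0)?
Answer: -2*I*sqrt(17013)/17013 ≈ -0.015333*I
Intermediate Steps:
l(K) = 2 (l(K) = (2*K)/K = 2)
P(u) = sqrt(2)*sqrt(u) (P(u) = sqrt(2*u) = sqrt(2)*sqrt(u))
p = I*sqrt(17013) (p = sqrt(-18777 + 42**2) = sqrt(-18777 + 1764) = sqrt(-17013) = I*sqrt(17013) ≈ 130.43*I)
P(l(13))/p = (sqrt(2)*sqrt(2))/((I*sqrt(17013))) = 2*(-I*sqrt(17013)/17013) = -2*I*sqrt(17013)/17013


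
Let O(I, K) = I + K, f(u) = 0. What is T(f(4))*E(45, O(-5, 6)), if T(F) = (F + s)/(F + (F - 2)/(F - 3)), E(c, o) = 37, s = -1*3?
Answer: -333/2 ≈ -166.50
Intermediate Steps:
s = -3
T(F) = (-3 + F)/(F + (-2 + F)/(-3 + F)) (T(F) = (F - 3)/(F + (F - 2)/(F - 3)) = (-3 + F)/(F + (-2 + F)/(-3 + F)))
T(f(4))*E(45, O(-5, 6)) = ((-9 - 1*0² + 6*0)/(2 - 1*0² + 2*0))*37 = ((-9 - 1*0 + 0)/(2 - 1*0 + 0))*37 = ((-9 + 0 + 0)/(2 + 0 + 0))*37 = (-9/2)*37 = ((½)*(-9))*37 = -9/2*37 = -333/2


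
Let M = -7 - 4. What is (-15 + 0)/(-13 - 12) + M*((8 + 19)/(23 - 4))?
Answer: -1428/95 ≈ -15.032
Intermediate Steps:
M = -11
(-15 + 0)/(-13 - 12) + M*((8 + 19)/(23 - 4)) = (-15 + 0)/(-13 - 12) - 11*(8 + 19)/(23 - 4) = -15/(-25) - 297/19 = -15*(-1/25) - 297/19 = ⅗ - 11*27/19 = ⅗ - 297/19 = -1428/95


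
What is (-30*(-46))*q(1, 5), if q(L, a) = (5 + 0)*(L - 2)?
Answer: -6900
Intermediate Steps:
q(L, a) = -10 + 5*L (q(L, a) = 5*(-2 + L) = -10 + 5*L)
(-30*(-46))*q(1, 5) = (-30*(-46))*(-10 + 5*1) = 1380*(-10 + 5) = 1380*(-5) = -6900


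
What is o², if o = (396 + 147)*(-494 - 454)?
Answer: 264981975696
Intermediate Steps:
o = -514764 (o = 543*(-948) = -514764)
o² = (-514764)² = 264981975696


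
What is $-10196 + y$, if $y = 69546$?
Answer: $59350$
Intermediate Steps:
$-10196 + y = -10196 + 69546 = 59350$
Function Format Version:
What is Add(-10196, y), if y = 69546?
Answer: 59350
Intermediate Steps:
Add(-10196, y) = Add(-10196, 69546) = 59350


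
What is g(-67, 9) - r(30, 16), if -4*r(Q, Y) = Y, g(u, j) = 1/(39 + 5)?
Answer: 177/44 ≈ 4.0227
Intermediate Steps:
g(u, j) = 1/44
r(Q, Y) = -Y/4
g(-67, 9) - r(30, 16) = 1/44 - (-1)*16/4 = 1/44 - 1*(-4) = 1/44 + 4 = 177/44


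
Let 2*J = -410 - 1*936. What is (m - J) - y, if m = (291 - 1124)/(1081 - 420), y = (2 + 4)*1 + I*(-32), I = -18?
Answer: 59318/661 ≈ 89.740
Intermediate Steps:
J = -673 (J = (-410 - 1*936)/2 = (-410 - 936)/2 = (½)*(-1346) = -673)
y = 582 (y = (2 + 4)*1 - 18*(-32) = 6*1 + 576 = 6 + 576 = 582)
m = -833/661 ≈ -1.2602
(m - J) - y = (-833/661 - 1*(-673)) - 1*582 = (-833/661 + 673) - 582 = 444020/661 - 582 = 59318/661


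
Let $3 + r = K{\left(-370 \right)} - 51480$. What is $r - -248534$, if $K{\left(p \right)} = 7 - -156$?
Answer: $197214$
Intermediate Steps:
$K{\left(p \right)} = 163$ ($K{\left(p \right)} = 7 + 156 = 163$)
$r = -51320$ ($r = -3 + \left(163 - 51480\right) = -3 - 51317 = -51320$)
$r - -248534 = -51320 - -248534 = -51320 + 248534 = 197214$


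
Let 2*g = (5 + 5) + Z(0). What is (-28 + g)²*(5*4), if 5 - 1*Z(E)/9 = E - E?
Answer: 5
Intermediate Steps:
Z(E) = 45 (Z(E) = 45 - 9*(E - E) = 45 - 9*0 = 45 + 0 = 45)
g = 55/2 (g = ((5 + 5) + 45)/2 = (10 + 45)/2 = (½)*55 = 55/2 ≈ 27.500)
(-28 + g)²*(5*4) = (-28 + 55/2)²*(5*4) = (-½)²*20 = (¼)*20 = 5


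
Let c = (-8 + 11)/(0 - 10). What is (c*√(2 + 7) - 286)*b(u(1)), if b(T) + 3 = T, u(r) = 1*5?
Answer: -2869/5 ≈ -573.80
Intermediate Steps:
u(r) = 5
b(T) = -3 + T
c = -3/10 (c = 3/(-10) = 3*(-⅒) = -3/10 ≈ -0.30000)
(c*√(2 + 7) - 286)*b(u(1)) = (-3*√(2 + 7)/10 - 286)*(-3 + 5) = (-3*√9/10 - 286)*2 = (-3/10*3 - 286)*2 = (-9/10 - 286)*2 = -2869/10*2 = -2869/5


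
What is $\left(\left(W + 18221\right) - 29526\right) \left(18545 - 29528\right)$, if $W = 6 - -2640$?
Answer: $95101797$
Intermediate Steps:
$W = 2646$ ($W = 6 + 2640 = 2646$)
$\left(\left(W + 18221\right) - 29526\right) \left(18545 - 29528\right) = \left(\left(2646 + 18221\right) - 29526\right) \left(18545 - 29528\right) = \left(20867 - 29526\right) \left(-10983\right) = \left(-8659\right) \left(-10983\right) = 95101797$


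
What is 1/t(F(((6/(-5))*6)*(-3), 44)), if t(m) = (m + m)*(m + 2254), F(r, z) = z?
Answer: 1/202224 ≈ 4.9450e-6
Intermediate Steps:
t(m) = 2*m*(2254 + m) (t(m) = (2*m)*(2254 + m) = 2*m*(2254 + m))
1/t(F(((6/(-5))*6)*(-3), 44)) = 1/(2*44*(2254 + 44)) = 1/(2*44*2298) = 1/202224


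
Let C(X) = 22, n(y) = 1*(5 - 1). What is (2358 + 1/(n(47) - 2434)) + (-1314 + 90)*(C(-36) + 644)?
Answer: -1975167181/2430 ≈ -8.1283e+5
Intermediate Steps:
n(y) = 4 (n(y) = 1*4 = 4)
(2358 + 1/(n(47) - 2434)) + (-1314 + 90)*(C(-36) + 644) = (2358 + 1/(4 - 2434)) + (-1314 + 90)*(22 + 644) = (2358 + 1/(-2430)) - 1224*666 = (2358 - 1/2430) - 815184 = 5729939/2430 - 815184 = -1975167181/2430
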